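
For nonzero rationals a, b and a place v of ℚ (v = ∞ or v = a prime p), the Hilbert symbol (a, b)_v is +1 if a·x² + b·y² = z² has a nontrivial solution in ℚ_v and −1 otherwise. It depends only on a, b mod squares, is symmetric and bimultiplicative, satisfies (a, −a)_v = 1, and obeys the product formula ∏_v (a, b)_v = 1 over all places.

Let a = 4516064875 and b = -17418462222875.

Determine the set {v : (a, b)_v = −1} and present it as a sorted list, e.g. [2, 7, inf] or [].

(a, b) ≡ (595, -46835) mod (ℚ^×)²; places V = {2, 5, 7, 17, 19, 29, ∞}.
(a,b)_7: α=1, u≡2; β=2, v≡4 (mod 7); (2|7)=+1, (4|7)=+1; sign (−1)^0·+1^2·+1^1 = +1.
(a,b)_5: α=3, u≡4; β=3, v≡2 (mod 5); (4|5)=+1, (2|5)=-1; sign (−1)^0·+1^3·-1^3 = -1.
(a,b)_17: α=1, u≡1; β=1, v≡2 (mod 17); (1|17)=+1, (2|17)=+1; sign (−1)^0·+1^1·+1^1 = +1.
(a,b)_29: α=2, u≡3; β=3, v≡7 (mod 29); (3|29)=-1, (7|29)=+1; sign (−1)^0·-1^3·+1^2 = -1.
(a,b)_∞: sgn(595)=+, sgn(-46835)=−, so +1.
(a,b)_19: α=2, u≡9; β=3, v≡16 (mod 19); (9|19)=+1, (16|19)=+1; sign (−1)^0·+1^3·+1^2 = +1.
(a,b)_2: α=0, β=0; u≡3, v≡5 (mod 8); ε(u)ε(v)=1·0, αω(v)=0·1, βω(u)=0·1; sum ≡ 0  ⇒  +1.
|Ram(595, -46835)| = 2, even; anisotropic at {5, 29}.

[5, 29]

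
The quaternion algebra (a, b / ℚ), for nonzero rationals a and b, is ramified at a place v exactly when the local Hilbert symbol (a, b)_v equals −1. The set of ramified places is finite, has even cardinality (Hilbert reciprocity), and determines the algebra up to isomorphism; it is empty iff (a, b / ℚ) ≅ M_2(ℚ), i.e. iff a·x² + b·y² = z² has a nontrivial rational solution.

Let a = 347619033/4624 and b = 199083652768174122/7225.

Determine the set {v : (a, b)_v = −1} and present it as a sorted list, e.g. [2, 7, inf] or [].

[3, 37]

(a, b) ≡ (2553, 4218) mod (ℚ^×)²; places V = {2, 3, 5, 13, 17, 19, 23, 37, 41, ∞}.
(a,b)_19: α=0, u≡7; β=1, v≡3 (mod 19); (7|19)=+1, (3|19)=-1; sign (−1)^0·+1^1·-1^0 = +1.
(a,b)_23: α=1, u≡19; β=4, v≡8 (mod 23); (19|23)=-1, (8|23)=+1; sign (−1)^0·-1^4·+1^1 = +1.
(a,b)_5: α=0, u≡2; β=-2, v≡3 (mod 5); (2|5)=-1, (3|5)=-1; sign (−1)^0·-1^-2·-1^0 = +1.
(a,b)_∞: sgn(2553)=+, sgn(4218)=+, so +1.
(a,b)_17: α=-2, u≡10; β=-2, v≡1 (mod 17); (10|17)=-1, (1|17)=+1; sign (−1)^0·-1^-2·+1^-2 = +1.
(a,b)_3: α=5, u≡2; β=7, v≡2 (mod 3); (2|3)=-1, (2|3)=-1; sign (−1)^1·-1^7·-1^5 = -1.
(a,b)_41: α=2, u≡24; β=0, v≡4 (mod 41); (24|41)=-1, (4|41)=+1; sign (−1)^0·-1^0·+1^2 = +1.
(a,b)_13: α=0, u≡11; β=2, v≡2 (mod 13); (11|13)=-1, (2|13)=-1; sign (−1)^0·-1^2·-1^0 = +1.
(a,b)_2: α=-4, β=1; u≡1, v≡5 (mod 8); ε(u)ε(v)=0·0, αω(v)=-4·1, βω(u)=1·0; sum ≡ 0  ⇒  +1.
(a,b)_37: α=1, u≡5; β=3, v≡10 (mod 37); (5|37)=-1, (10|37)=+1; sign (−1)^0·-1^3·+1^1 = -1.
(2553, 4218 / ℚ) ramifies at {3, 37}: a division algebra.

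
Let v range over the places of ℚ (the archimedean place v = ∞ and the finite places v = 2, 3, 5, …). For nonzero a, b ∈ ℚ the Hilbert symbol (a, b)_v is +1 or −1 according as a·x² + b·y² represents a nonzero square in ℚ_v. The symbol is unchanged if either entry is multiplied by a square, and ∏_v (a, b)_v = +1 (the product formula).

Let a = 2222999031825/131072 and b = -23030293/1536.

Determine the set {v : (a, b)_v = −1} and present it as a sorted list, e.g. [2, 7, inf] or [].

[3, 11]

Mod squares: a ≡ 66, b ≡ -78. Check v ∈ {∞, 2, 3, 5, 11, 13}.
v=5: a=5^2·(≡4), b=5^0·(≡2) mod 5; (4|5)=+1, (2|5)=-1; (−1)^{2·0·2}·(+1)^0·(-1)^2 = +1.
v=11: a=11^7·(≡7), b=11^6·(≡6) mod 11; (7|11)=-1, (6|11)=-1; (−1)^{7·6·5}·(-1)^6·(-1)^7 = -1.
v=∞: 66 > 0 and -78 < 0  ⇒  (a,b)_∞ = +1.
v=3: a=3^3·(≡1), b=3^-1·(≡1) mod 3; (1|3)=+1, (1|3)=+1; (−1)^{3·-1·1}·(+1)^-1·(+1)^3 = -1.
v=2: v_2(a)=-17, v_2(b)=-9; units ≡ 1, 1 (mod 8); ε·ε+αω+βω = 0·0+-17·0+-9·0 ≡ 0  ⇒  (a,b)_2 = +1.
v=13: a=13^2·(≡4), b=13^1·(≡7) mod 13; (4|13)=+1, (7|13)=-1; (−1)^{2·1·6}·(+1)^1·(-1)^2 = +1.
Ram(66, -78) = {3, 11}; no ℚ_3-point on the conic.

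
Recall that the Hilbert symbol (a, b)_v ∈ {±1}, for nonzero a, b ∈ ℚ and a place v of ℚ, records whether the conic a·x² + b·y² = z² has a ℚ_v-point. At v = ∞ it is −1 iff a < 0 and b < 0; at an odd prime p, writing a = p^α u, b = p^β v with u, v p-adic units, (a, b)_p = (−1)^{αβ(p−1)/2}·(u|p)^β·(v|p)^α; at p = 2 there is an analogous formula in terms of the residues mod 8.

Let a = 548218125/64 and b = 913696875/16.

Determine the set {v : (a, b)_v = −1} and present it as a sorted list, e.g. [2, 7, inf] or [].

[3, 13]

(a, b) ≡ (221, 3315) mod (ℚ^×)²; places V = {2, 3, 5, 7, 13, 17, ∞}.
(a,b)_∞: sgn(221)=+, sgn(3315)=+, so +1.
(a,b)_3: α=4, u≡2; β=3, v≡1 (mod 3); (2|3)=-1, (1|3)=+1; sign (−1)^0·-1^3·+1^4 = -1.
(a,b)_7: α=2, u≡4; β=2, v≡1 (mod 7); (4|7)=+1, (1|7)=+1; sign (−1)^0·+1^2·+1^2 = +1.
(a,b)_2: α=-6, β=-4; u≡5, v≡3 (mod 8); ε(u)ε(v)=0·1, αω(v)=-6·1, βω(u)=-4·1; sum ≡ 0  ⇒  +1.
(a,b)_17: α=1, u≡2; β=1, v≡2 (mod 17); (2|17)=+1, (2|17)=+1; sign (−1)^0·+1^1·+1^1 = +1.
(a,b)_5: α=4, u≡1; β=5, v≡3 (mod 5); (1|5)=+1, (3|5)=-1; sign (−1)^0·+1^5·-1^4 = +1.
(a,b)_13: α=1, u≡10; β=1, v≡6 (mod 13); (10|13)=+1, (6|13)=-1; sign (−1)^0·+1^1·-1^1 = -1.
|Ram(221, 3315)| = 2, even; anisotropic at {3, 13}.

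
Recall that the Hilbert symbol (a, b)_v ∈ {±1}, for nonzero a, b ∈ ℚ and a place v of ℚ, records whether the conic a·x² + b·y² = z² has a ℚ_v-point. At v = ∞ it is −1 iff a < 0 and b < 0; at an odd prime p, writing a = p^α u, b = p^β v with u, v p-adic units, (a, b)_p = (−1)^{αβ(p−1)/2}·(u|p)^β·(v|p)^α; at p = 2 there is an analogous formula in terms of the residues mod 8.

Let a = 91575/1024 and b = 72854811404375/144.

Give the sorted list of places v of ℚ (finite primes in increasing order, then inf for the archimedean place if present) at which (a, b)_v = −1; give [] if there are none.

Mod squares: a ≡ 407, b ≡ 703703. Check v ∈ {∞, 2, 3, 5, 7, 11, 13, 19, 37}.
v=7: a=7^0·(≡4), b=7^1·(≡1) mod 7; (4|7)=+1, (1|7)=+1; (−1)^{0·1·3}·(+1)^1·(+1)^0 = +1.
v=37: a=37^1·(≡25), b=37^3·(≡10) mod 37; (25|37)=+1, (10|37)=+1; (−1)^{1·3·18}·(+1)^3·(+1)^1 = +1.
v=3: a=3^2·(≡2), b=3^-2·(≡2) mod 3; (2|3)=-1, (2|3)=-1; (−1)^{2·-2·1}·(-1)^-2·(-1)^2 = +1.
v=11: a=11^1·(≡9), b=11^3·(≡8) mod 11; (9|11)=+1, (8|11)=-1; (−1)^{1·3·5}·(+1)^3·(-1)^1 = +1.
v=13: a=13^0·(≡12), b=13^1·(≡10) mod 13; (12|13)=+1, (10|13)=+1; (−1)^{0·1·6}·(+1)^1·(+1)^0 = +1.
v=∞: 407 > 0 and 703703 > 0  ⇒  (a,b)_∞ = +1.
v=5: a=5^2·(≡2), b=5^4·(≡3) mod 5; (2|5)=-1, (3|5)=-1; (−1)^{2·4·2}·(-1)^4·(-1)^2 = +1.
v=2: v_2(a)=-10, v_2(b)=-4; units ≡ 7, 7 (mod 8); ε·ε+αω+βω = 1·1+-10·0+-4·0 ≡ 1  ⇒  (a,b)_2 = -1.
v=19: a=19^0·(≡12), b=19^1·(≡1) mod 19; (12|19)=-1, (1|19)=+1; (−1)^{0·1·9}·(-1)^1·(+1)^0 = -1.
(407, 703703 / ℚ) ramifies at {2, 19}: a division algebra.

[2, 19]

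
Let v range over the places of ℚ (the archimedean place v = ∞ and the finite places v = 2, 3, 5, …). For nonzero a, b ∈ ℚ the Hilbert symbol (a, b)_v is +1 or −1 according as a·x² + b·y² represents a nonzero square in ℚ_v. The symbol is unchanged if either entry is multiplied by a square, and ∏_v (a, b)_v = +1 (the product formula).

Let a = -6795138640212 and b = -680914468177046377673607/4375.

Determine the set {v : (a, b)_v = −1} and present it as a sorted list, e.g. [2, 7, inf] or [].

[2, 3, 23, inf]

(a, b) ≡ (-13, -194649) mod (ℚ^×)²; places V = {2, 3, 5, 7, 13, 23, 31, ∞}.
(a,b)_23: α=2, u≡7; β=3, v≡1 (mod 23); (7|23)=-1, (1|23)=+1; sign (−1)^0·-1^3·+1^2 = -1.
(a,b)_3: α=2, u≡2; β=11, v≡1 (mod 3); (2|3)=-1, (1|3)=+1; sign (−1)^0·-1^11·+1^2 = -1.
(a,b)_31: α=2, u≡2; β=3, v≡20 (mod 31); (2|31)=+1, (20|31)=+1; sign (−1)^0·+1^3·+1^2 = +1.
(a,b)_7: α=0, u≡1; β=-1, v≡1 (mod 7); (1|7)=+1, (1|7)=+1; sign (−1)^0·+1^-1·+1^0 = +1.
(a,b)_2: α=2, β=0; u≡3, v≡7 (mod 8); ε(u)ε(v)=1·1, αω(v)=2·0, βω(u)=0·1; sum ≡ 1  ⇒  -1.
(a,b)_∞: sgn(-13)=−, sgn(-194649)=−, so -1.
(a,b)_13: α=5, u≡12; β=9, v≡1 (mod 13); (12|13)=+1, (1|13)=+1; sign (−1)^0·+1^9·+1^5 = +1.
(a,b)_5: α=0, u≡3; β=-4, v≡4 (mod 5); (3|5)=-1, (4|5)=+1; sign (−1)^0·-1^-4·+1^0 = +1.
(-13, -194649 / ℚ) ramifies at {2, 3, 23, ∞}: a division algebra.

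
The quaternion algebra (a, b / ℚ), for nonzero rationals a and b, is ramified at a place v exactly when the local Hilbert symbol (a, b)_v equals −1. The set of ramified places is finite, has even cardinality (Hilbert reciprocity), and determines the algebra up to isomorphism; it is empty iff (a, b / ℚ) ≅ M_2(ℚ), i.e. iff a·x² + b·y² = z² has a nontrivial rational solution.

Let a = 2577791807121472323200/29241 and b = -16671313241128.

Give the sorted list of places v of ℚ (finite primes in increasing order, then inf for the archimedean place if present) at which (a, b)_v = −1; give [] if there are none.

[13, 23, 37, 43]

Mod squares: a ≡ 289562, b ≡ -951418. Check v ∈ {∞, 2, 3, 5, 7, 13, 19, 23, 37, 43}.
v=23: a=23^4·(≡21), b=23^3·(≡21) mod 23; (21|23)=-1, (21|23)=-1; (−1)^{4·3·11}·(-1)^3·(-1)^4 = -1.
v=13: a=13^3·(≡6), b=13^3·(≡10) mod 13; (6|13)=-1, (10|13)=+1; (−1)^{3·3·6}·(-1)^3·(+1)^3 = -1.
v=2: v_2(a)=7, v_2(b)=3; units ≡ 5, 3 (mod 8); ε·ε+αω+βω = 0·1+7·1+3·1 ≡ 0  ⇒  (a,b)_2 = +1.
v=7: a=7^7·(≡5), b=7^2·(≡2) mod 7; (5|7)=-1, (2|7)=+1; (−1)^{7·2·3}·(-1)^2·(+1)^7 = +1.
v=3: a=3^-4·(≡2), b=3^0·(≡2) mod 3; (2|3)=-1, (2|3)=-1; (−1)^{-4·0·1}·(-1)^0·(-1)^-4 = +1.
v=19: a=19^-2·(≡13), b=19^0·(≡5) mod 19; (13|19)=-1, (5|19)=+1; (−1)^{-2·0·9}·(-1)^0·(+1)^-2 = +1.
v=37: a=37^1·(≡17), b=37^1·(≡25) mod 37; (17|37)=-1, (25|37)=+1; (−1)^{1·1·18}·(-1)^1·(+1)^1 = -1.
v=5: a=5^2·(≡3), b=5^0·(≡2) mod 5; (3|5)=-1, (2|5)=-1; (−1)^{2·0·2}·(-1)^0·(-1)^2 = +1.
v=∞: 289562 > 0 and -951418 < 0  ⇒  (a,b)_∞ = +1.
v=43: a=43^1·(≡42), b=43^1·(≡18) mod 43; (42|43)=-1, (18|43)=-1; (−1)^{1·1·21}·(-1)^1·(-1)^1 = -1.
(289562, -951418 / ℚ) ramifies at {13, 23, 37, 43}: a division algebra.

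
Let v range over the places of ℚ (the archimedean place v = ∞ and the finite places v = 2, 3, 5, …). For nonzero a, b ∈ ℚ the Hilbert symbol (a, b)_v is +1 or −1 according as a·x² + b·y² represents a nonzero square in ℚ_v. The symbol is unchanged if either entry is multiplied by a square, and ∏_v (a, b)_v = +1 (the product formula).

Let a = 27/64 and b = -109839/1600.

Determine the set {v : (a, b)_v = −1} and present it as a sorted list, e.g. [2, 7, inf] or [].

[19, 41]

(a, b) ≡ (3, -109839) mod (ℚ^×)²; places V = {2, 3, 5, 19, 41, 47, ∞}.
(a,b)_∞: sgn(3)=+, sgn(-109839)=−, so +1.
(a,b)_41: α=0, u≡19; β=1, v≡27 (mod 41); (19|41)=-1, (27|41)=-1; sign (−1)^0·-1^1·-1^0 = -1.
(a,b)_3: α=3, u≡1; β=1, v≡2 (mod 3); (1|3)=+1, (2|3)=-1; sign (−1)^1·+1^1·-1^3 = +1.
(a,b)_2: α=-6, β=-6; u≡3, v≡1 (mod 8); ε(u)ε(v)=1·0, αω(v)=-6·0, βω(u)=-6·1; sum ≡ 0  ⇒  +1.
(a,b)_5: α=0, u≡3; β=-2, v≡4 (mod 5); (3|5)=-1, (4|5)=+1; sign (−1)^0·-1^-2·+1^0 = +1.
(a,b)_47: α=0, u≡32; β=1, v≡30 (mod 47); (32|47)=+1, (30|47)=-1; sign (−1)^0·+1^1·-1^0 = +1.
(a,b)_19: α=0, u≡12; β=1, v≡13 (mod 19); (12|19)=-1, (13|19)=-1; sign (−1)^0·-1^1·-1^0 = -1.
Ram(3, -109839) = {19, 41}; no ℚ_19-point on the conic.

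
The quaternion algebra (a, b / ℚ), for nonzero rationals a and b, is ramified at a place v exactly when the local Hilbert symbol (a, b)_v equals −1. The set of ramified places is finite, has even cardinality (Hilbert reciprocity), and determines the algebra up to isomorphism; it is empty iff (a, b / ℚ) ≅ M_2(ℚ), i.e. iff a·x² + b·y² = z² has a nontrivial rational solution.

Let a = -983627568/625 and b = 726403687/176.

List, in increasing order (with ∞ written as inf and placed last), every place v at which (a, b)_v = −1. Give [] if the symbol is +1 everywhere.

[19, 29]

(a, b) ≡ (-139403, 4321493) mod (ℚ^×)²; places V = {2, 3, 5, 7, 11, 19, 23, 29, 31, 43, ∞}.
(a,b)_2: α=4, β=-4; u≡5, v≡5 (mod 8); ε(u)ε(v)=0·0, αω(v)=4·1, βω(u)=-4·1; sum ≡ 0  ⇒  +1.
(a,b)_∞: sgn(-139403)=−, sgn(4321493)=+, so +1.
(a,b)_5: α=-4, u≡2; β=0, v≡2 (mod 5); (2|5)=-1, (2|5)=-1; sign (−1)^0·-1^0·-1^-4 = +1.
(a,b)_19: α=1, u≡1; β=1, v≡6 (mod 19); (1|19)=+1, (6|19)=+1; sign (−1)^1·+1^1·+1^1 = -1.
(a,b)_3: α=2, u≡1; β=0, v≡2 (mod 3); (1|3)=+1, (2|3)=-1; sign (−1)^0·+1^0·-1^2 = +1.
(a,b)_43: α=0, u≡8; β=2, v≡36 (mod 43); (8|43)=-1, (36|43)=+1; sign (−1)^0·-1^2·+1^0 = +1.
(a,b)_11: α=1, u≡8; β=-1, v≡4 (mod 11); (8|11)=-1, (4|11)=+1; sign (−1)^1·-1^-1·+1^1 = +1.
(a,b)_29: α=1, u≡13; β=1, v≡15 (mod 29); (13|29)=+1, (15|29)=-1; sign (−1)^0·+1^1·-1^1 = -1.
(a,b)_7: α=2, u≡4; β=0, v≡2 (mod 7); (4|7)=+1, (2|7)=+1; sign (−1)^0·+1^0·+1^2 = +1.
(a,b)_23: α=1, u≡15; β=1, v≡9 (mod 23); (15|23)=-1, (9|23)=+1; sign (−1)^1·-1^1·+1^1 = +1.
(a,b)_31: α=0, u≡9; β=1, v≡12 (mod 31); (9|31)=+1, (12|31)=-1; sign (−1)^0·+1^1·-1^0 = +1.
|Ram(-139403, 4321493)| = 2, even; anisotropic at {19, 29}.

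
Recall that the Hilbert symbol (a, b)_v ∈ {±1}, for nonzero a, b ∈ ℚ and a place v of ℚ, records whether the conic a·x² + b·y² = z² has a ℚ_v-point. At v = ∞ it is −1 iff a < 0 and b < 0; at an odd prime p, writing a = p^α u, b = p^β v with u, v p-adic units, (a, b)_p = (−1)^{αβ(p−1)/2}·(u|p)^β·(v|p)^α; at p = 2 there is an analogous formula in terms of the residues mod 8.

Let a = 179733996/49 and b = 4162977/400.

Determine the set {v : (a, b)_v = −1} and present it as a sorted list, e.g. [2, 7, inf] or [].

(a, b) ≡ (4992611, 2737) mod (ℚ^×)²; places V = {2, 3, 5, 7, 13, 17, 19, 23, 29, 41, ∞}.
(a,b)_17: α=1, u≡9; β=1, v≡9 (mod 17); (9|17)=+1, (9|17)=+1; sign (−1)^0·+1^1·+1^1 = +1.
(a,b)_19: α=1, u≡14; β=0, v≡1 (mod 19); (14|19)=-1, (1|19)=+1; sign (−1)^0·-1^0·+1^1 = +1.
(a,b)_41: α=1, u≡25; β=0, v≡4 (mod 41); (25|41)=+1, (4|41)=+1; sign (−1)^0·+1^0·+1^1 = +1.
(a,b)_∞: sgn(4992611)=+, sgn(2737)=+, so +1.
(a,b)_2: α=2, β=-4; u≡3, v≡1 (mod 8); ε(u)ε(v)=1·0, αω(v)=2·0, βω(u)=-4·1; sum ≡ 0  ⇒  +1.
(a,b)_13: α=1, u≡1; β=2, v≡5 (mod 13); (1|13)=+1, (5|13)=-1; sign (−1)^0·+1^2·-1^1 = -1.
(a,b)_23: α=0, u≡12; β=1, v≡9 (mod 23); (12|23)=+1, (9|23)=+1; sign (−1)^0·+1^1·+1^0 = +1.
(a,b)_7: α=-2, u≡1; β=1, v≡5 (mod 7); (1|7)=+1, (5|7)=-1; sign (−1)^0·+1^1·-1^-2 = +1.
(a,b)_5: α=0, u≡4; β=-2, v≡2 (mod 5); (4|5)=+1, (2|5)=-1; sign (−1)^0·+1^-2·-1^0 = +1.
(a,b)_29: α=1, u≡27; β=0, v≡10 (mod 29); (27|29)=-1, (10|29)=-1; sign (−1)^0·-1^0·-1^1 = -1.
(a,b)_3: α=2, u≡2; β=2, v≡1 (mod 3); (2|3)=-1, (1|3)=+1; sign (−1)^0·-1^2·+1^2 = +1.
|Ram(4992611, 2737)| = 2, even; anisotropic at {13, 29}.

[13, 29]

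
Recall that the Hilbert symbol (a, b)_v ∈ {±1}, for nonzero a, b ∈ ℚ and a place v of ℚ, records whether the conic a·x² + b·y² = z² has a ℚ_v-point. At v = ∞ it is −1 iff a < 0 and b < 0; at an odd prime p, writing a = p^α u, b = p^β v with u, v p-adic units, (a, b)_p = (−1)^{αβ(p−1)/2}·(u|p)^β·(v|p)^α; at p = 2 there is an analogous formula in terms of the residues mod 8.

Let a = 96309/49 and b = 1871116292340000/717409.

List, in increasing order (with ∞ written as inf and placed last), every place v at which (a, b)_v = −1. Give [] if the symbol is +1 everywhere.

Mod squares: a ≡ 1189, b ≡ 1634. Check v ∈ {∞, 2, 3, 5, 7, 11, 19, 29, 41, 43}.
v=41: a=41^1·(≡22), b=41^2·(≡15) mod 41; (22|41)=-1, (15|41)=-1; (−1)^{1·2·20}·(-1)^2·(-1)^1 = -1.
v=7: a=7^-2·(≡3), b=7^-2·(≡5) mod 7; (3|7)=-1, (5|7)=-1; (−1)^{-2·-2·3}·(-1)^-2·(-1)^-2 = +1.
v=19: a=19^0·(≡5), b=19^1·(≡15) mod 19; (5|19)=+1, (15|19)=-1; (−1)^{0·1·9}·(+1)^1·(-1)^0 = +1.
v=3: a=3^4·(≡1), b=3^4·(≡2) mod 3; (1|3)=+1, (2|3)=-1; (−1)^{4·4·1}·(+1)^4·(-1)^4 = +1.
v=29: a=29^1·(≡8), b=29^2·(≡11) mod 29; (8|29)=-1, (11|29)=-1; (−1)^{1·2·14}·(-1)^2·(-1)^1 = -1.
v=∞: 1189 > 0 and 1634 > 0  ⇒  (a,b)_∞ = +1.
v=5: a=5^0·(≡1), b=5^4·(≡1) mod 5; (1|5)=+1, (1|5)=+1; (−1)^{0·4·2}·(+1)^4·(+1)^0 = +1.
v=2: v_2(a)=0, v_2(b)=5; units ≡ 5, 1 (mod 8); ε·ε+αω+βω = 0·0+0·0+5·1 ≡ 1  ⇒  (a,b)_2 = -1.
v=11: a=11^0·(≡3), b=11^-4·(≡7) mod 11; (3|11)=+1, (7|11)=-1; (−1)^{0·-4·5}·(+1)^-4·(-1)^0 = +1.
v=43: a=43^0·(≡34), b=43^1·(≡21) mod 43; (34|43)=-1, (21|43)=+1; (−1)^{0·1·21}·(-1)^1·(+1)^0 = -1.
Ram(1189, 1634) = {2, 29, 41, 43}; no ℚ_2-point on the conic.

[2, 29, 41, 43]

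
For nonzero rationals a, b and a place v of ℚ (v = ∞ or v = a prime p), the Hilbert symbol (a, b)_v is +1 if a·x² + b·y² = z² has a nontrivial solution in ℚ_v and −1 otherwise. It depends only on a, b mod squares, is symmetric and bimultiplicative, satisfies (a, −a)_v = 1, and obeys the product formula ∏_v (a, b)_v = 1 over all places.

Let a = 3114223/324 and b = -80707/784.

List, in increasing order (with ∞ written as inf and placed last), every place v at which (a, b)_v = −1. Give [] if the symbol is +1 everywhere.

(a, b) ≡ (7, -667) mod (ℚ^×)²; places V = {2, 3, 7, 11, 23, 29, ∞}.
(a,b)_7: α=1, u≡2; β=-2, v≡5 (mod 7); (2|7)=+1, (5|7)=-1; sign (−1)^0·+1^-2·-1^1 = -1.
(a,b)_2: α=-2, β=-4; u≡7, v≡5 (mod 8); ε(u)ε(v)=1·0, αω(v)=-2·1, βω(u)=-4·0; sum ≡ 0  ⇒  +1.
(a,b)_29: α=2, u≡4; β=1, v≡1 (mod 29); (4|29)=+1, (1|29)=+1; sign (−1)^0·+1^1·+1^2 = +1.
(a,b)_11: α=0, u≡7; β=2, v≡5 (mod 11); (7|11)=-1, (5|11)=+1; sign (−1)^0·-1^2·+1^0 = +1.
(a,b)_3: α=-4, u≡1; β=0, v≡2 (mod 3); (1|3)=+1, (2|3)=-1; sign (−1)^0·+1^0·-1^-4 = +1.
(a,b)_23: α=2, u≡11; β=1, v≡5 (mod 23); (11|23)=-1, (5|23)=-1; sign (−1)^0·-1^1·-1^2 = -1.
(a,b)_∞: sgn(7)=+, sgn(-667)=−, so +1.
(7, -667 / ℚ) ramifies at {7, 23}: a division algebra.

[7, 23]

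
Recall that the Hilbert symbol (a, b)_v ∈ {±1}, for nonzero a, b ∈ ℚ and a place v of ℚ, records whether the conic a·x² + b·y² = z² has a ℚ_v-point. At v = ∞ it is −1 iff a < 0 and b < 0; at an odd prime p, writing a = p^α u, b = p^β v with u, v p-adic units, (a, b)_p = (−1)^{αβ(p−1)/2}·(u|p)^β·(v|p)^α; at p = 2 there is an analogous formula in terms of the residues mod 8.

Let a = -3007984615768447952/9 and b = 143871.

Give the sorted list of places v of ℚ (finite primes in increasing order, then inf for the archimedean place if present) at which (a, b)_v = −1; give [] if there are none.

Mod squares: a ≡ -47957, b ≡ 143871. Check v ∈ {∞, 2, 3, 7, 13, 17, 31}.
v=13: a=13^3·(≡12), b=13^1·(≡4) mod 13; (12|13)=+1, (4|13)=+1; (−1)^{3·1·6}·(+1)^1·(+1)^3 = +1.
v=7: a=7^1·(≡4), b=7^1·(≡1) mod 7; (4|7)=+1, (1|7)=+1; (−1)^{1·1·3}·(+1)^1·(+1)^1 = -1.
v=3: a=3^-2·(≡1), b=3^1·(≡2) mod 3; (1|3)=+1, (2|3)=-1; (−1)^{-2·1·1}·(+1)^1·(-1)^-2 = +1.
v=∞: -47957 < 0 and 143871 > 0  ⇒  (a,b)_∞ = +1.
v=2: v_2(a)=4, v_2(b)=0; units ≡ 3, 7 (mod 8); ε·ε+αω+βω = 1·1+4·0+0·1 ≡ 1  ⇒  (a,b)_2 = -1.
v=17: a=17^7·(≡1), b=17^1·(≡14) mod 17; (1|17)=+1, (14|17)=-1; (−1)^{7·1·8}·(+1)^1·(-1)^7 = -1.
v=31: a=31^3·(≡29), b=31^1·(≡22) mod 31; (29|31)=-1, (22|31)=-1; (−1)^{3·1·15}·(-1)^1·(-1)^3 = -1.
|Ram(-47957, 143871)| = 4, even; anisotropic at {2, 7, 17, 31}.

[2, 7, 17, 31]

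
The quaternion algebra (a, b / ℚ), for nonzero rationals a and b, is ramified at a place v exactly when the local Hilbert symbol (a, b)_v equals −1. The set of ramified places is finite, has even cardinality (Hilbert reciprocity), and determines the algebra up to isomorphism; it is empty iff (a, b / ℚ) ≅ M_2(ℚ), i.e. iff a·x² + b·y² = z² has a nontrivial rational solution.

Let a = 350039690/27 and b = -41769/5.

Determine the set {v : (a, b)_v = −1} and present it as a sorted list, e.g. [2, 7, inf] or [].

(a, b) ≡ (30030, -23205) mod (ℚ^×)²; places V = {2, 3, 5, 7, 11, 13, 17, ∞}.
(a,b)_3: α=-3, u≡2; β=3, v≡2 (mod 3); (2|3)=-1, (2|3)=-1; sign (−1)^1·-1^3·-1^-3 = -1.
(a,b)_2: α=1, β=0; u≡7, v≡3 (mod 8); ε(u)ε(v)=1·1, αω(v)=1·1, βω(u)=0·0; sum ≡ 0  ⇒  +1.
(a,b)_5: α=1, u≡4; β=-1, v≡1 (mod 5); (4|5)=+1, (1|5)=+1; sign (−1)^0·+1^-1·+1^1 = +1.
(a,b)_7: α=1, u≡6; β=1, v≡5 (mod 7); (6|7)=-1, (5|7)=-1; sign (−1)^1·-1^1·-1^1 = -1.
(a,b)_13: α=1, u≡10; β=1, v≡10 (mod 13); (10|13)=+1, (10|13)=+1; sign (−1)^0·+1^1·+1^1 = +1.
(a,b)_17: α=2, u≡13; β=1, v≡5 (mod 17); (13|17)=+1, (5|17)=-1; sign (−1)^0·+1^1·-1^2 = +1.
(a,b)_∞: sgn(30030)=+, sgn(-23205)=−, so +1.
(a,b)_11: α=3, u≡7; β=0, v≡4 (mod 11); (7|11)=-1, (4|11)=+1; sign (−1)^0·-1^0·+1^3 = +1.
|Ram(30030, -23205)| = 2, even; anisotropic at {3, 7}.

[3, 7]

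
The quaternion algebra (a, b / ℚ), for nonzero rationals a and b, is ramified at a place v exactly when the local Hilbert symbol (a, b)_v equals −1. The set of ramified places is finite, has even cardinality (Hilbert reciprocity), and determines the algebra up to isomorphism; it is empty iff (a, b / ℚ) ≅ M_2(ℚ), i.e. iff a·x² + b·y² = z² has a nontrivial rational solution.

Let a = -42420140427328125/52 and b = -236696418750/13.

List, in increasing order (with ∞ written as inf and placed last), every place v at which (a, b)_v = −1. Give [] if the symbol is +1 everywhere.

Mod squares: a ≡ -57057, b ≡ -390. Check v ∈ {∞, 2, 3, 5, 7, 11, 13, 17, 19}.
v=11: a=11^3·(≡4), b=11^2·(≡7) mod 11; (4|11)=+1, (7|11)=-1; (−1)^{3·2·5}·(+1)^2·(-1)^3 = -1.
v=13: a=13^-1·(≡8), b=13^-1·(≡1) mod 13; (8|13)=-1, (1|13)=+1; (−1)^{-1·-1·6}·(-1)^-1·(+1)^-1 = -1.
v=17: a=17^2·(≡11), b=17^2·(≡15) mod 17; (11|17)=-1, (15|17)=+1; (−1)^{2·2·8}·(-1)^2·(+1)^2 = +1.
v=∞: -57057 < 0 and -390 < 0  ⇒  (a,b)_∞ = -1.
v=3: a=3^1·(≡1), b=3^1·(≡2) mod 3; (1|3)=+1, (2|3)=-1; (−1)^{1·1·1}·(+1)^1·(-1)^1 = +1.
v=7: a=7^3·(≡2), b=7^0·(≡1) mod 7; (2|7)=+1, (1|7)=+1; (−1)^{3·0·3}·(+1)^0·(+1)^3 = +1.
v=19: a=19^3·(≡13), b=19^2·(≡5) mod 19; (13|19)=-1, (5|19)=+1; (−1)^{3·2·9}·(-1)^2·(+1)^3 = +1.
v=2: v_2(a)=-2, v_2(b)=1; units ≡ 7, 5 (mod 8); ε·ε+αω+βω = 1·0+-2·1+1·0 ≡ 0  ⇒  (a,b)_2 = +1.
v=5: a=5^6·(≡3), b=5^5·(≡2) mod 5; (3|5)=-1, (2|5)=-1; (−1)^{6·5·2}·(-1)^5·(-1)^6 = -1.
Ram(-57057, -390) = {5, 11, 13, ∞}; no ℚ_5-point on the conic.

[5, 11, 13, inf]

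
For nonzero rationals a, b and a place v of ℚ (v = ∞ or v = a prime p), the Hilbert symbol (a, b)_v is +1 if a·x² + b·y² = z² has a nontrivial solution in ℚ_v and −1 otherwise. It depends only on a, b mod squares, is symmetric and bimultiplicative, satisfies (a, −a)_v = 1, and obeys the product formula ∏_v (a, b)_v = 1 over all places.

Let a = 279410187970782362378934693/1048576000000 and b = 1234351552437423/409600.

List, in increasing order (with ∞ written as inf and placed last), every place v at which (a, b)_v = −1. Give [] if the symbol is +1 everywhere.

[7, 19, 37, 41]

Mod squares: a ≡ 5453, b ≡ 703. Check v ∈ {∞, 2, 3, 5, 7, 19, 37, 41}.
v=19: a=19^5·(≡12), b=19^3·(≡13) mod 19; (12|19)=-1, (13|19)=-1; (−1)^{5·3·9}·(-1)^3·(-1)^5 = -1.
v=37: a=37^2·(≡29), b=37^1·(≡15) mod 37; (29|37)=-1, (15|37)=-1; (−1)^{2·1·18}·(-1)^1·(-1)^2 = -1.
v=2: v_2(a)=-26, v_2(b)=-14; units ≡ 5, 7 (mod 8); ε·ε+αω+βω = 0·1+-26·0+-14·1 ≡ 0  ⇒  (a,b)_2 = +1.
v=5: a=5^-6·(≡2), b=5^-2·(≡2) mod 5; (2|5)=-1, (2|5)=-1; (−1)^{-6·-2·2}·(-1)^-2·(-1)^-6 = +1.
v=7: a=7^3·(≡1), b=7^2·(≡3) mod 7; (1|7)=+1, (3|7)=-1; (−1)^{3·2·3}·(+1)^2·(-1)^3 = -1.
v=∞: 5453 > 0 and 703 > 0  ⇒  (a,b)_∞ = +1.
v=3: a=3^20·(≡2), b=3^10·(≡1) mod 3; (2|3)=-1, (1|3)=+1; (−1)^{20·10·1}·(-1)^10·(+1)^20 = +1.
v=41: a=41^3·(≡8), b=41^2·(≡7) mod 41; (8|41)=+1, (7|41)=-1; (−1)^{3·2·20}·(+1)^2·(-1)^3 = -1.
|Ram(5453, 703)| = 4, even; anisotropic at {7, 19, 37, 41}.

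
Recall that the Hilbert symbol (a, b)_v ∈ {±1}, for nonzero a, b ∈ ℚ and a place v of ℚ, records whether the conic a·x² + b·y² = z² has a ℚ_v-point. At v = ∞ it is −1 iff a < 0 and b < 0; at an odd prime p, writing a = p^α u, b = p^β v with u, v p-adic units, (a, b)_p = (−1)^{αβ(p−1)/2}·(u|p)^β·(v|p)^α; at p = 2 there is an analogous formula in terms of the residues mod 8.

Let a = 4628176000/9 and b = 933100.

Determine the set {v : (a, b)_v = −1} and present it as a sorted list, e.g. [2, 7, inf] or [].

Mod squares: a ≡ 3010, b ≡ 9331. Check v ∈ {∞, 2, 3, 5, 7, 31, 43}.
v=3: a=3^-2·(≡1), b=3^0·(≡1) mod 3; (1|3)=+1, (1|3)=+1; (−1)^{-2·0·1}·(+1)^0·(+1)^-2 = +1.
v=7: a=7^1·(≡5), b=7^1·(≡6) mod 7; (5|7)=-1, (6|7)=-1; (−1)^{1·1·3}·(-1)^1·(-1)^1 = -1.
v=5: a=5^3·(≡2), b=5^2·(≡4) mod 5; (2|5)=-1, (4|5)=+1; (−1)^{3·2·2}·(-1)^2·(+1)^3 = +1.
v=31: a=31^2·(≡27), b=31^1·(≡30) mod 31; (27|31)=-1, (30|31)=-1; (−1)^{2·1·15}·(-1)^1·(-1)^2 = -1.
v=∞: 3010 > 0 and 9331 > 0  ⇒  (a,b)_∞ = +1.
v=2: v_2(a)=7, v_2(b)=2; units ≡ 1, 3 (mod 8); ε·ε+αω+βω = 0·1+7·1+2·0 ≡ 1  ⇒  (a,b)_2 = -1.
v=43: a=43^1·(≡18), b=43^1·(≡28) mod 43; (18|43)=-1, (28|43)=-1; (−1)^{1·1·21}·(-1)^1·(-1)^1 = -1.
|Ram(3010, 9331)| = 4, even; anisotropic at {2, 7, 31, 43}.

[2, 7, 31, 43]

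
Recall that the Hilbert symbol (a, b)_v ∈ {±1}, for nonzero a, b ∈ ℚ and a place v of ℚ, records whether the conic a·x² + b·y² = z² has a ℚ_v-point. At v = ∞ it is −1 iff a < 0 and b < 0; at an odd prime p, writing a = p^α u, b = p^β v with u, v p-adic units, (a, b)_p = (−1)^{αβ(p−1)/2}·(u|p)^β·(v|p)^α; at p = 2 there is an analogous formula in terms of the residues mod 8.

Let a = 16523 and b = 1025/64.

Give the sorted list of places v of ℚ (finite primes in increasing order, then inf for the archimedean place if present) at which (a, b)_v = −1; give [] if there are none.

[13, 41]

(a, b) ≡ (16523, 41) mod (ℚ^×)²; places V = {2, 5, 13, 31, 41, ∞}.
(a,b)_41: α=1, u≡34; β=1, v≡10 (mod 41); (34|41)=-1, (10|41)=+1; sign (−1)^0·-1^1·+1^1 = -1.
(a,b)_31: α=1, u≡6; β=0, v≡1 (mod 31); (6|31)=-1, (1|31)=+1; sign (−1)^0·-1^0·+1^1 = +1.
(a,b)_2: α=0, β=-6; u≡3, v≡1 (mod 8); ε(u)ε(v)=1·0, αω(v)=0·0, βω(u)=-6·1; sum ≡ 0  ⇒  +1.
(a,b)_13: α=1, u≡10; β=0, v≡2 (mod 13); (10|13)=+1, (2|13)=-1; sign (−1)^0·+1^0·-1^1 = -1.
(a,b)_5: α=0, u≡3; β=2, v≡4 (mod 5); (3|5)=-1, (4|5)=+1; sign (−1)^0·-1^2·+1^0 = +1.
(a,b)_∞: sgn(16523)=+, sgn(41)=+, so +1.
Ram(16523, 41) = {13, 41}; no ℚ_13-point on the conic.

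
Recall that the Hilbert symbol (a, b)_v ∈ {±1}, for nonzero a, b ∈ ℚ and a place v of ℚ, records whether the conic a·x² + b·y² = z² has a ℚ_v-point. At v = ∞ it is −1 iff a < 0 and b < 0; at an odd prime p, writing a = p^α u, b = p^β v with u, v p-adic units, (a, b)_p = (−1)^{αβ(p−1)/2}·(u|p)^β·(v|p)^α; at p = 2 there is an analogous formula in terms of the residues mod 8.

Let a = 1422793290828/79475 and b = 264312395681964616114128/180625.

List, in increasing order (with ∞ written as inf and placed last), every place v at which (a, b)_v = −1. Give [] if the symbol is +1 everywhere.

[3, 11]

Mod squares: a ≡ 57057, b ≡ 77. Check v ∈ {∞, 2, 3, 5, 7, 11, 13, 17, 19, 31}.
v=5: a=5^-2·(≡2), b=5^-4·(≡2) mod 5; (2|5)=-1, (2|5)=-1; (−1)^{-2·-4·2}·(-1)^-4·(-1)^-2 = +1.
v=31: a=31^0·(≡15), b=31^2·(≡24) mod 31; (15|31)=-1, (24|31)=-1; (−1)^{0·2·15}·(-1)^2·(-1)^0 = +1.
v=13: a=13^5·(≡2), b=13^6·(≡4) mod 13; (2|13)=-1, (4|13)=+1; (−1)^{5·6·6}·(-1)^6·(+1)^5 = +1.
v=2: v_2(a)=2, v_2(b)=4; units ≡ 1, 5 (mod 8); ε·ε+αω+βω = 0·0+2·1+4·0 ≡ 0  ⇒  (a,b)_2 = +1.
v=19: a=19^1·(≡7), b=19^2·(≡11) mod 19; (7|19)=+1, (11|19)=+1; (−1)^{1·2·9}·(+1)^2·(+1)^1 = +1.
v=∞: 57057 > 0 and 77 > 0  ⇒  (a,b)_∞ = +1.
v=7: a=7^5·(≡6), b=7^7·(≡1) mod 7; (6|7)=-1, (1|7)=+1; (−1)^{5·7·3}·(-1)^7·(+1)^5 = +1.
v=3: a=3^1·(≡2), b=3^2·(≡2) mod 3; (2|3)=-1, (2|3)=-1; (−1)^{1·2·1}·(-1)^2·(-1)^1 = -1.
v=17: a=17^-2·(≡5), b=17^-2·(≡2) mod 17; (5|17)=-1, (2|17)=+1; (−1)^{-2·-2·8}·(-1)^-2·(+1)^-2 = +1.
v=11: a=11^-1·(≡7), b=11^3·(≡6) mod 11; (7|11)=-1, (6|11)=-1; (−1)^{-1·3·5}·(-1)^3·(-1)^-1 = -1.
|Ram(57057, 77)| = 2, even; anisotropic at {3, 11}.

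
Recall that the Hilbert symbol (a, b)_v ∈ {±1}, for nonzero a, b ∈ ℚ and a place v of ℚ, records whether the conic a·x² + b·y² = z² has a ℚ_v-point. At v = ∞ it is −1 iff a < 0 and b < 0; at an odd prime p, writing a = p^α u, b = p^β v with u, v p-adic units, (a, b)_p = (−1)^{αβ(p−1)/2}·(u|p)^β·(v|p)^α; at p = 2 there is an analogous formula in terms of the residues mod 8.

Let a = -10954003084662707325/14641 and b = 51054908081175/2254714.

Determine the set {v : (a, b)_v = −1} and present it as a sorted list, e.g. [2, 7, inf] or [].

(a, b) ≡ (-53, 7238) mod (ℚ^×)²; places V = {2, 3, 5, 7, 11, 19, 23, 47, 53, ∞}.
(a,b)_5: α=2, u≡2; β=2, v≡3 (mod 5); (2|5)=-1, (3|5)=-1; sign (−1)^0·-1^2·-1^2 = +1.
(a,b)_7: α=0, u≡6; β=-1, v≡3 (mod 7); (6|7)=-1, (3|7)=-1; sign (−1)^0·-1^-1·-1^0 = -1.
(a,b)_2: α=0, β=-1; u≡3, v≡3 (mod 8); ε(u)ε(v)=1·1, αω(v)=0·1, βω(u)=-1·1; sum ≡ 0  ⇒  +1.
(a,b)_53: α=3, u≡36; β=2, v≡2 (mod 53); (36|53)=+1, (2|53)=-1; sign (−1)^0·+1^2·-1^3 = -1.
(a,b)_23: α=6, u≡1; β=2, v≡2 (mod 23); (1|23)=+1, (2|23)=+1; sign (−1)^0·+1^2·+1^6 = +1.
(a,b)_19: α=0, u≡9; β=2, v≡12 (mod 19); (9|19)=+1, (12|19)=-1; sign (−1)^0·+1^2·-1^0 = +1.
(a,b)_47: α=2, u≡44; β=1, v≡29 (mod 47); (44|47)=-1, (29|47)=-1; sign (−1)^0·-1^1·-1^2 = -1.
(a,b)_∞: sgn(-53)=−, sgn(7238)=+, so +1.
(a,b)_11: α=-4, u≡8; β=-5, v≡3 (mod 11); (8|11)=-1, (3|11)=+1; sign (−1)^0·-1^-5·+1^-4 = -1.
(a,b)_3: α=2, u≡1; β=4, v≡2 (mod 3); (1|3)=+1, (2|3)=-1; sign (−1)^0·+1^4·-1^2 = +1.
|Ram(-53, 7238)| = 4, even; anisotropic at {7, 11, 47, 53}.

[7, 11, 47, 53]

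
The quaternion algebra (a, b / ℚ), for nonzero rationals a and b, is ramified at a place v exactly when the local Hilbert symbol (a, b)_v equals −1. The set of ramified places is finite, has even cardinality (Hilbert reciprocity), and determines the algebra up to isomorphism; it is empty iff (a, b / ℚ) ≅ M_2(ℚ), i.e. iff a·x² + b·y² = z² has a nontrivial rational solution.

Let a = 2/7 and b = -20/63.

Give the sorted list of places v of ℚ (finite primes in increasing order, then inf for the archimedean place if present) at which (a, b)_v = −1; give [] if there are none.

[2, 7]

Mod squares: a ≡ 14, b ≡ -35. Check v ∈ {∞, 2, 3, 5, 7}.
v=7: a=7^-1·(≡2), b=7^-1·(≡4) mod 7; (2|7)=+1, (4|7)=+1; (−1)^{-1·-1·3}·(+1)^-1·(+1)^-1 = -1.
v=2: v_2(a)=1, v_2(b)=2; units ≡ 7, 5 (mod 8); ε·ε+αω+βω = 1·0+1·1+2·0 ≡ 1  ⇒  (a,b)_2 = -1.
v=∞: 14 > 0 and -35 < 0  ⇒  (a,b)_∞ = +1.
v=5: a=5^0·(≡1), b=5^1·(≡2) mod 5; (1|5)=+1, (2|5)=-1; (−1)^{0·1·2}·(+1)^1·(-1)^0 = +1.
v=3: a=3^0·(≡2), b=3^-2·(≡1) mod 3; (2|3)=-1, (1|3)=+1; (−1)^{0·-2·1}·(-1)^-2·(+1)^0 = +1.
Ram(14, -35) = {2, 7}; no ℚ_2-point on the conic.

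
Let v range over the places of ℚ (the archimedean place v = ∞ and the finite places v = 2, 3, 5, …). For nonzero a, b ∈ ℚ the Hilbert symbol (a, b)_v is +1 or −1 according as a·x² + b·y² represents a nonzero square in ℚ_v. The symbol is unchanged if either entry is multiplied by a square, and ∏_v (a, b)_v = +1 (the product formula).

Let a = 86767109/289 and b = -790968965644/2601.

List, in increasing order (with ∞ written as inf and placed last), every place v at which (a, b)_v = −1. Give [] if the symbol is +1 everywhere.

(a, b) ≡ (164021, -373803859) mod (ℚ^×)²; places V = {2, 3, 11, 13, 17, 23, 31, 37, 43, 53, ∞}.
(a,b)_∞: sgn(164021)=+, sgn(-373803859)=−, so +1.
(a,b)_53: α=0, u≡5; β=1, v≡34 (mod 53); (5|53)=-1, (34|53)=-1; sign (−1)^0·-1^1·-1^0 = -1.
(a,b)_31: α=1, u≡29; β=1, v≡28 (mod 31); (29|31)=-1, (28|31)=+1; sign (−1)^1·-1^1·+1^1 = +1.
(a,b)_11: α=1, u≡2; β=1, v≡8 (mod 11); (2|11)=-1, (8|11)=-1; sign (−1)^1·-1^1·-1^1 = -1.
(a,b)_17: α=-2, u≡10; β=-2, v≡5 (mod 17); (10|17)=-1, (5|17)=-1; sign (−1)^0·-1^-2·-1^-2 = +1.
(a,b)_43: α=0, u≡26; β=1, v≡23 (mod 43); (26|43)=-1, (23|43)=+1; sign (−1)^0·-1^1·+1^0 = -1.
(a,b)_13: α=1, u≡8; β=1, v≡6 (mod 13); (8|13)=-1, (6|13)=-1; sign (−1)^0·-1^1·-1^1 = +1.
(a,b)_2: α=0, β=2; u≡5, v≡5 (mod 8); ε(u)ε(v)=0·0, αω(v)=0·1, βω(u)=2·1; sum ≡ 0  ⇒  +1.
(a,b)_23: α=2, u≡13; β=2, v≡14 (mod 23); (13|23)=+1, (14|23)=-1; sign (−1)^0·+1^2·-1^2 = +1.
(a,b)_3: α=0, u≡2; β=-2, v≡2 (mod 3); (2|3)=-1, (2|3)=-1; sign (−1)^0·-1^-2·-1^0 = +1.
(a,b)_37: α=1, u≡11; β=1, v≡24 (mod 37); (11|37)=+1, (24|37)=-1; sign (−1)^0·+1^1·-1^1 = -1.
|Ram(164021, -373803859)| = 4, even; anisotropic at {11, 37, 43, 53}.

[11, 37, 43, 53]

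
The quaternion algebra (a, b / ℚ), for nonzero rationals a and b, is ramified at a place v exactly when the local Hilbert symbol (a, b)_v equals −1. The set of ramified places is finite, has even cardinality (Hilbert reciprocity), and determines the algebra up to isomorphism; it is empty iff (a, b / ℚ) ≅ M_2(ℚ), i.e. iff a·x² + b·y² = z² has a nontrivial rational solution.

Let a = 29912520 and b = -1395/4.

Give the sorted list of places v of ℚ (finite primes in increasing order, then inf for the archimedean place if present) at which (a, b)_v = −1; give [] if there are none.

[2, 11]

(a, b) ≡ (7478130, -155) mod (ℚ^×)²; places V = {2, 3, 5, 11, 17, 31, 43, ∞}.
(a,b)_11: α=1, u≡10; β=0, v≡6 (mod 11); (10|11)=-1, (6|11)=-1; sign (−1)^0·-1^0·-1^1 = -1.
(a,b)_3: α=1, u≡1; β=2, v≡1 (mod 3); (1|3)=+1, (1|3)=+1; sign (−1)^0·+1^2·+1^1 = +1.
(a,b)_17: α=1, u≡9; β=0, v≡4 (mod 17); (9|17)=+1, (4|17)=+1; sign (−1)^0·+1^0·+1^1 = +1.
(a,b)_∞: sgn(7478130)=+, sgn(-155)=−, so +1.
(a,b)_5: α=1, u≡4; β=1, v≡4 (mod 5); (4|5)=+1, (4|5)=+1; sign (−1)^0·+1^1·+1^1 = +1.
(a,b)_43: α=1, u≡29; β=0, v≡6 (mod 43); (29|43)=-1, (6|43)=+1; sign (−1)^0·-1^0·+1^1 = +1.
(a,b)_31: α=1, u≡14; β=1, v≡12 (mod 31); (14|31)=+1, (12|31)=-1; sign (−1)^1·+1^1·-1^1 = +1.
(a,b)_2: α=3, β=-2; u≡1, v≡5 (mod 8); ε(u)ε(v)=0·0, αω(v)=3·1, βω(u)=-2·0; sum ≡ 1  ⇒  -1.
(7478130, -155 / ℚ) ramifies at {2, 11}: a division algebra.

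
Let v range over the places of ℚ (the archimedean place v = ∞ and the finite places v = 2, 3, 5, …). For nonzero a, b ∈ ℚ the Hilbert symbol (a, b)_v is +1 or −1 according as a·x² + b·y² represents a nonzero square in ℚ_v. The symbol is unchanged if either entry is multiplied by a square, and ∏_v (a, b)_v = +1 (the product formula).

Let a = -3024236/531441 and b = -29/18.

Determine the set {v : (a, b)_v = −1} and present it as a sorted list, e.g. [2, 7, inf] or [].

[2, inf]

Mod squares: a ≡ -899, b ≡ -58. Check v ∈ {∞, 2, 3, 29, 31}.
v=2: v_2(a)=2, v_2(b)=-1; units ≡ 5, 3 (mod 8); ε·ε+αω+βω = 0·1+2·1+-1·1 ≡ 1  ⇒  (a,b)_2 = -1.
v=29: a=29^3·(≡14), b=29^1·(≡8) mod 29; (14|29)=-1, (8|29)=-1; (−1)^{3·1·14}·(-1)^1·(-1)^3 = +1.
v=3: a=3^-12·(≡1), b=3^-2·(≡2) mod 3; (1|3)=+1, (2|3)=-1; (−1)^{-12·-2·1}·(+1)^-2·(-1)^-12 = +1.
v=∞: -899 < 0 and -58 < 0  ⇒  (a,b)_∞ = -1.
v=31: a=31^1·(≡4), b=31^0·(≡7) mod 31; (4|31)=+1, (7|31)=+1; (−1)^{1·0·15}·(+1)^0·(+1)^1 = +1.
|Ram(-899, -58)| = 2, even; anisotropic at {2, ∞}.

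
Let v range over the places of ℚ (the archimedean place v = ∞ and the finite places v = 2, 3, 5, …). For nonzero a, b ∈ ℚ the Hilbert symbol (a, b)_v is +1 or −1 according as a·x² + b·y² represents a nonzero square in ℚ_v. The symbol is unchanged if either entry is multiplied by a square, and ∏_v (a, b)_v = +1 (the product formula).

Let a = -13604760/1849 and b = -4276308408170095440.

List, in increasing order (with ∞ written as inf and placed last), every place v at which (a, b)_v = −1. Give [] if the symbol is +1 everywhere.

[2, inf]

(a, b) ≡ (-41990, -285) mod (ℚ^×)²; places V = {2, 3, 5, 11, 13, 17, 19, 43, ∞}.
(a,b)_3: α=4, u≡1; β=3, v≡1 (mod 3); (1|3)=+1, (1|3)=+1; sign (−1)^0·+1^3·+1^4 = +1.
(a,b)_19: α=1, u≡18; β=3, v≡9 (mod 19); (18|19)=-1, (9|19)=+1; sign (−1)^1·-1^3·+1^1 = +1.
(a,b)_∞: sgn(-41990)=−, sgn(-285)=−, so -1.
(a,b)_5: α=1, u≡2; β=1, v≡2 (mod 5); (2|5)=-1, (2|5)=-1; sign (−1)^0·-1^1·-1^1 = +1.
(a,b)_11: α=0, u≡7; β=2, v≡9 (mod 11); (7|11)=-1, (9|11)=+1; sign (−1)^0·-1^2·+1^0 = +1.
(a,b)_13: α=1, u≡2; β=4, v≡9 (mod 13); (2|13)=-1, (9|13)=+1; sign (−1)^0·-1^4·+1^1 = +1.
(a,b)_17: α=1, u≡14; β=4, v≡1 (mod 17); (14|17)=-1, (1|17)=+1; sign (−1)^0·-1^4·+1^1 = +1.
(a,b)_43: α=-2, u≡10; β=0, v≡25 (mod 43); (10|43)=+1, (25|43)=+1; sign (−1)^0·+1^0·+1^-2 = +1.
(a,b)_2: α=3, β=4; u≡5, v≡3 (mod 8); ε(u)ε(v)=0·1, αω(v)=3·1, βω(u)=4·1; sum ≡ 1  ⇒  -1.
Ram(-41990, -285) = {2, ∞}; no ℚ_2-point on the conic.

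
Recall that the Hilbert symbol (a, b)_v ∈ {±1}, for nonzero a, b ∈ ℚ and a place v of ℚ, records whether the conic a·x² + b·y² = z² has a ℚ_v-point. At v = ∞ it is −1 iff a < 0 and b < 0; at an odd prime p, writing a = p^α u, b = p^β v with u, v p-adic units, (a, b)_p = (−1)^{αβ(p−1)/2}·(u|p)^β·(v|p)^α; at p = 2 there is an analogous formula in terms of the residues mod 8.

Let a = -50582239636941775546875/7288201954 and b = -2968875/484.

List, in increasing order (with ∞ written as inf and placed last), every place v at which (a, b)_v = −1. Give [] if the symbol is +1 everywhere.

(a, b) ≡ (-13114800790, -13195) mod (ℚ^×)²; places V = {2, 3, 5, 7, 11, 13, 17, 23, 29, 31, 41, ∞}.
(a,b)_41: α=1, u≡33; β=0, v≡3 (mod 41); (33|41)=+1, (3|41)=-1; sign (−1)^0·+1^0·-1^1 = -1.
(a,b)_11: α=-8, u≡8; β=-2, v≡9 (mod 11); (8|11)=-1, (9|11)=+1; sign (−1)^0·-1^-2·+1^-8 = +1.
(a,b)_5: α=7, u≡2; β=3, v≡1 (mod 5); (2|5)=-1, (1|5)=+1; sign (−1)^0·-1^3·+1^7 = -1.
(a,b)_∞: sgn(-13114800790)=−, sgn(-13195)=−, so -1.
(a,b)_3: α=10, u≡2; β=2, v≡2 (mod 3); (2|3)=-1, (2|3)=-1; sign (−1)^0·-1^2·-1^10 = +1.
(a,b)_2: α=-1, β=-2; u≡5, v≡5 (mod 8); ε(u)ε(v)=0·0, αω(v)=-1·1, βω(u)=-2·1; sum ≡ 1  ⇒  -1.
(a,b)_17: α=-1, u≡1; β=0, v≡7 (mod 17); (1|17)=+1, (7|17)=-1; sign (−1)^0·+1^0·-1^-1 = -1.
(a,b)_31: α=1, u≡12; β=0, v≡3 (mod 31); (12|31)=-1, (3|31)=-1; sign (−1)^0·-1^0·-1^1 = -1.
(a,b)_29: α=3, u≡6; β=1, v≡7 (mod 29); (6|29)=+1, (7|29)=+1; sign (−1)^0·+1^1·+1^3 = +1.
(a,b)_13: α=3, u≡5; β=1, v≡3 (mod 13); (5|13)=-1, (3|13)=+1; sign (−1)^0·-1^1·+1^3 = -1.
(a,b)_7: α=1, u≡4; β=1, v≡5 (mod 7); (4|7)=+1, (5|7)=-1; sign (−1)^1·+1^1·-1^1 = +1.
(a,b)_23: α=1, u≡9; β=0, v≡11 (mod 23); (9|23)=+1, (11|23)=-1; sign (−1)^0·+1^0·-1^1 = -1.
Ram(-13114800790, -13195) = {2, 5, 13, 17, 23, 31, 41, ∞}; no ℚ_2-point on the conic.

[2, 5, 13, 17, 23, 31, 41, inf]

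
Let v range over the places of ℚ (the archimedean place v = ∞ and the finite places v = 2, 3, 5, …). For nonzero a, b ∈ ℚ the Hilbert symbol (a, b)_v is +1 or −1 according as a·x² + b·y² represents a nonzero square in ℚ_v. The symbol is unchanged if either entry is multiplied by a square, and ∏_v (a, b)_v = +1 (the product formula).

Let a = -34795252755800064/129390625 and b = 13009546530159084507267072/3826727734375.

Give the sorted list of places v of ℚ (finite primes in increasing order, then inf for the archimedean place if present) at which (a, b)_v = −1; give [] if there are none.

[2, 3, 11, 17]

Mod squares: a ≡ -34, b ≡ 7854. Check v ∈ {∞, 2, 3, 5, 7, 11, 13, 17}.
v=5: a=5^-6·(≡1), b=5^-8·(≡4) mod 5; (1|5)=+1, (4|5)=+1; (−1)^{-6·-8·2}·(+1)^-8·(+1)^-6 = +1.
v=3: a=3^10·(≡2), b=3^15·(≡2) mod 3; (2|3)=-1, (2|3)=-1; (−1)^{10·15·1}·(-1)^15·(-1)^10 = -1.
v=7: a=7^-2·(≡4), b=7^-3·(≡2) mod 7; (4|7)=+1, (2|7)=+1; (−1)^{-2·-3·3}·(+1)^-3·(+1)^-2 = +1.
v=17: a=17^3·(≡16), b=17^5·(≡14) mod 17; (16|17)=+1, (14|17)=-1; (−1)^{3·5·8}·(+1)^5·(-1)^3 = -1.
v=2: v_2(a)=13, v_2(b)=15; units ≡ 7, 7 (mod 8); ε·ε+αω+βω = 1·1+13·0+15·0 ≡ 1  ⇒  (a,b)_2 = -1.
v=∞: -34 < 0 and 7854 > 0  ⇒  (a,b)_∞ = +1.
v=11: a=11^4·(≡10), b=11^7·(≡8) mod 11; (10|11)=-1, (8|11)=-1; (−1)^{4·7·5}·(-1)^7·(-1)^4 = -1.
v=13: a=13^-2·(≡6), b=13^-4·(≡6) mod 13; (6|13)=-1, (6|13)=-1; (−1)^{-2·-4·6}·(-1)^-4·(-1)^-2 = +1.
Ram(-34, 7854) = {2, 3, 11, 17}; no ℚ_2-point on the conic.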